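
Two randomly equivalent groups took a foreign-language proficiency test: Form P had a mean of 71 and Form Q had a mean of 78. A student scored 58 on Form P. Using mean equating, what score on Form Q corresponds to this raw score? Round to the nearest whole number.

65

Mean equating: y = x + (M_Y − M_X) = 58 + (78 − 71) = 65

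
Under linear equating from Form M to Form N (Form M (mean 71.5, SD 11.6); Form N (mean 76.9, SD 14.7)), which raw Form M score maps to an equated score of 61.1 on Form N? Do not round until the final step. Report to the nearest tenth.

Invert y = (SD_Y/SD_X)(x − M_X) + M_Y:
x = (SD_X/SD_Y)(y − M_Y) + M_X = (11.6/14.7)(61.1 − 76.9) + 71.5
x = 0.789116 × -15.800 + 71.5 = 59.0

59.0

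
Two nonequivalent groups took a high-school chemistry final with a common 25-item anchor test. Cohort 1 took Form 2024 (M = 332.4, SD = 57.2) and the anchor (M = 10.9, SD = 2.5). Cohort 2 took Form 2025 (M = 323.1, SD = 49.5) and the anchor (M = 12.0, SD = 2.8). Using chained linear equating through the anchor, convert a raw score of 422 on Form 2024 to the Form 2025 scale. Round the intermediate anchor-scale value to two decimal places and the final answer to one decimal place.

373.0

Form 2024 → anchor (Cohort 1): v = (2.5/57.2)(422 − 332.4) + 10.9 = 14.82
anchor → Form 2025 (Cohort 2): y = (49.5/2.8)(14.82 − 12.0) + 323.1 = 373.0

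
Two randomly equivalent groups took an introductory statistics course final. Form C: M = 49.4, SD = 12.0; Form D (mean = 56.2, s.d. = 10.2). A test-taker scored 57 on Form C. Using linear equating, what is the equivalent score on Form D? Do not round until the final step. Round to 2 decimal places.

Linear equating: y = (SD_Y/SD_X)(x − M_X) + M_Y
y = (10.2/12.0)(57 − 49.4) + 56.2
y = 0.850000 × 7.6 + 56.2 = 6.4600 + 56.2 = 62.66

62.66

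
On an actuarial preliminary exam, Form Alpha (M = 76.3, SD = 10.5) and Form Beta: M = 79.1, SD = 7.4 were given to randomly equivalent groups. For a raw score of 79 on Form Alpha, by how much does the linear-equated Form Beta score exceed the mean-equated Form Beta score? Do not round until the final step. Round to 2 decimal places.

Mean-equated: 79 + (79.1 − 76.3) = 81.80
Linear-equated: (7.4/10.5)(79 − 76.3) + 79.1 = 81.003
Difference = 81.003 − 81.80 = -0.80

-0.80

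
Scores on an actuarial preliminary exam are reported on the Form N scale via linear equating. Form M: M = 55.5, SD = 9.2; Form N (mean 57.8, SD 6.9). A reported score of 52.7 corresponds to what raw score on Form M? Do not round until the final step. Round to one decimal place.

Invert y = (SD_Y/SD_X)(x − M_X) + M_Y:
x = (SD_X/SD_Y)(y − M_Y) + M_X = (9.2/6.9)(52.7 − 57.8) + 55.5
x = 1.333333 × -5.100 + 55.5 = 48.7

48.7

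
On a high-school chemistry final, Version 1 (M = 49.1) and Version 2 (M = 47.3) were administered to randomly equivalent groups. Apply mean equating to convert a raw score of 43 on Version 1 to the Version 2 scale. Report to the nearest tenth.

Mean equating: y = x + (M_Y − M_X) = 43 + (47.3 − 49.1) = 41.2

41.2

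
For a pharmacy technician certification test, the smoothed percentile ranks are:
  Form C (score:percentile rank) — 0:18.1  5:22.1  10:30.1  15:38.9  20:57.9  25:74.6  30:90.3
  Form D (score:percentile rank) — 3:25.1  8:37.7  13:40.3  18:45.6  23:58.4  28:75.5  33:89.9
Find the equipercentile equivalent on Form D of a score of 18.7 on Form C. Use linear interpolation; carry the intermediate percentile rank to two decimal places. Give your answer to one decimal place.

PR of 18.7 on Form C: 38.9 + (18.7 − 15)/(20 − 15) × (57.9 − 38.9) = 52.96
On Form D, PR 52.96 falls between score 18 (PR 45.6) and 23 (PR 58.4).
Interpolate: 18 + (52.96 − 45.6)/(58.4 − 45.6) × (23 − 18) = 20.9

20.9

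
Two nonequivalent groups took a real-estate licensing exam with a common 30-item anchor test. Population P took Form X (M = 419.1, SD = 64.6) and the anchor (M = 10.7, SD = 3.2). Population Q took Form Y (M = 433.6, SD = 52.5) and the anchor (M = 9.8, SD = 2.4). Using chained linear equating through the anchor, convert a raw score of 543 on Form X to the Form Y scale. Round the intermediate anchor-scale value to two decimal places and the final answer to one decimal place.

Form X → anchor (Population P): v = (3.2/64.6)(543 − 419.1) + 10.7 = 16.84
anchor → Form Y (Population Q): y = (52.5/2.4)(16.84 − 9.8) + 433.6 = 587.6

587.6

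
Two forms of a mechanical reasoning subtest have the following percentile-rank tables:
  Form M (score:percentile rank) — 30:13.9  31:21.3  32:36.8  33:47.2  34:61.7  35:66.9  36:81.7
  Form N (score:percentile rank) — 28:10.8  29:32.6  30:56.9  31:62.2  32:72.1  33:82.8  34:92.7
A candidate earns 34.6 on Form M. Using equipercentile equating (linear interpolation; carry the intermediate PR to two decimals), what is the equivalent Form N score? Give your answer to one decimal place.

31.3

PR of 34.6 on Form M: 61.7 + (34.6 − 34)/(35 − 34) × (66.9 − 61.7) = 64.82
On Form N, PR 64.82 falls between score 31 (PR 62.2) and 32 (PR 72.1).
Interpolate: 31 + (64.82 − 62.2)/(72.1 − 62.2) × (32 − 31) = 31.3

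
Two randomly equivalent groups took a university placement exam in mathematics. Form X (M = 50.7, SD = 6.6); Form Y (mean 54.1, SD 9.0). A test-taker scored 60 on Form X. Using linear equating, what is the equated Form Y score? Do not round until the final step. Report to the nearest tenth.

Linear equating: y = (SD_Y/SD_X)(x − M_X) + M_Y
y = (9.0/6.6)(60 − 50.7) + 54.1
y = 1.363636 × 9.3 + 54.1 = 12.6818 + 54.1 = 66.8

66.8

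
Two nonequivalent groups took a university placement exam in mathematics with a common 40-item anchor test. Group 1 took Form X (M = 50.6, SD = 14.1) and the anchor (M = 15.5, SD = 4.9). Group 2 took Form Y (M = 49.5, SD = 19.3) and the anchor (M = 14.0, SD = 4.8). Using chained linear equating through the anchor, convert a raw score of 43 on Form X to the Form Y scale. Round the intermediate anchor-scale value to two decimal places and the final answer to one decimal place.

44.9

Form X → anchor (Group 1): v = (4.9/14.1)(43 − 50.6) + 15.5 = 12.86
anchor → Form Y (Group 2): y = (19.3/4.8)(12.86 − 14.0) + 49.5 = 44.9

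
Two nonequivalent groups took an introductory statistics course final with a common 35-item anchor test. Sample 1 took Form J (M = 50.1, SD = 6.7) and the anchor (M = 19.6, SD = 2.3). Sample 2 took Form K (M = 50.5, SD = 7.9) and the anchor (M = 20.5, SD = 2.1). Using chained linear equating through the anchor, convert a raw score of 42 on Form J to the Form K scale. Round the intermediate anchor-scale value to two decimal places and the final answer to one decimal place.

Form J → anchor (Sample 1): v = (2.3/6.7)(42 − 50.1) + 19.6 = 16.82
anchor → Form K (Sample 2): y = (7.9/2.1)(16.82 − 20.5) + 50.5 = 36.7

36.7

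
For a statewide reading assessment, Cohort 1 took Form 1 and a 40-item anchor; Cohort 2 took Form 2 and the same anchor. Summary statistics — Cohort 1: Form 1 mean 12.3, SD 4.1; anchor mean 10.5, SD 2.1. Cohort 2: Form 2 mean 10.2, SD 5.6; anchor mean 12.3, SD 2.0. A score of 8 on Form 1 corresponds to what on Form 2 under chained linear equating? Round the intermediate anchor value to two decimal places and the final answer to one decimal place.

-1.0

Form 1 → anchor (Cohort 1): v = (2.1/4.1)(8 − 12.3) + 10.5 = 8.30
anchor → Form 2 (Cohort 2): y = (5.6/2.0)(8.30 − 12.3) + 10.2 = -1.0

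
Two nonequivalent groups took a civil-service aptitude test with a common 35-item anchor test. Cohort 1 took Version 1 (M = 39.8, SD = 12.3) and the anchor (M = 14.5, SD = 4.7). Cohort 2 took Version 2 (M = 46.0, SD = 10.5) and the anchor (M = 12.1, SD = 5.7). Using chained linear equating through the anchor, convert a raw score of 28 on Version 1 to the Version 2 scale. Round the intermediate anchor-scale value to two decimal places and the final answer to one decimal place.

42.1

Version 1 → anchor (Cohort 1): v = (4.7/12.3)(28 − 39.8) + 14.5 = 9.99
anchor → Version 2 (Cohort 2): y = (10.5/5.7)(9.99 − 12.1) + 46.0 = 42.1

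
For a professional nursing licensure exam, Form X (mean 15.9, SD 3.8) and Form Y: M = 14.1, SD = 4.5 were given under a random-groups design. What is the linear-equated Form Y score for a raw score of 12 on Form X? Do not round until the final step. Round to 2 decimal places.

9.48

Linear equating: y = (SD_Y/SD_X)(x − M_X) + M_Y
y = (4.5/3.8)(12 − 15.9) + 14.1
y = 1.184211 × -3.9 + 14.1 = -4.6184 + 14.1 = 9.48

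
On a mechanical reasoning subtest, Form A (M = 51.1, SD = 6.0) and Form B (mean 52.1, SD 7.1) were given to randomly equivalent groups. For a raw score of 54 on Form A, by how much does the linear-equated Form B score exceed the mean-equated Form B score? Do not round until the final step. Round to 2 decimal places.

0.53

Mean-equated: 54 + (52.1 − 51.1) = 55.00
Linear-equated: (7.1/6.0)(54 − 51.1) + 52.1 = 55.532
Difference = 55.532 − 55.00 = 0.53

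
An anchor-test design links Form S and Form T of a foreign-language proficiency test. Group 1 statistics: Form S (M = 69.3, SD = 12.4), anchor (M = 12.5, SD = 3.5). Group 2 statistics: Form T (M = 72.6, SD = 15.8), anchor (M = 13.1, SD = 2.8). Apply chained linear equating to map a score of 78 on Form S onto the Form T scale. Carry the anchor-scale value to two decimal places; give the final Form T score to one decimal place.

Form S → anchor (Group 1): v = (3.5/12.4)(78 − 69.3) + 12.5 = 14.96
anchor → Form T (Group 2): y = (15.8/2.8)(14.96 − 13.1) + 72.6 = 83.1

83.1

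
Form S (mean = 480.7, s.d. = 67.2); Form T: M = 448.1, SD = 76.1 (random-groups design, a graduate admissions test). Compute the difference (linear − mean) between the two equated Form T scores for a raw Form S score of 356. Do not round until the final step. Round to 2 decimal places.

-16.52

Mean-equated: 356 + (448.1 − 480.7) = 323.40
Linear-equated: (76.1/67.2)(356 − 480.7) + 448.1 = 306.885
Difference = 306.885 − 323.40 = -16.52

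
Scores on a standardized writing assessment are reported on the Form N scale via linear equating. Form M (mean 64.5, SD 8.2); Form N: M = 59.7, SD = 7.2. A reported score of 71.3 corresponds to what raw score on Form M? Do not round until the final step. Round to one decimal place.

Invert y = (SD_Y/SD_X)(x − M_X) + M_Y:
x = (SD_X/SD_Y)(y − M_Y) + M_X = (8.2/7.2)(71.3 − 59.7) + 64.5
x = 1.138889 × 11.600 + 64.5 = 77.7

77.7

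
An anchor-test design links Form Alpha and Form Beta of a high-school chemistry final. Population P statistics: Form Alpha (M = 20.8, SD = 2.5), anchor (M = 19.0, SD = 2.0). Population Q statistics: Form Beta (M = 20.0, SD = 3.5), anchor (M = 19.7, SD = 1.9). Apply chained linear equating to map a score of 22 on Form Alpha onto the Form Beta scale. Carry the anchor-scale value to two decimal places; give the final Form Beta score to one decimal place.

20.5

Form Alpha → anchor (Population P): v = (2.0/2.5)(22 − 20.8) + 19.0 = 19.96
anchor → Form Beta (Population Q): y = (3.5/1.9)(19.96 − 19.7) + 20.0 = 20.5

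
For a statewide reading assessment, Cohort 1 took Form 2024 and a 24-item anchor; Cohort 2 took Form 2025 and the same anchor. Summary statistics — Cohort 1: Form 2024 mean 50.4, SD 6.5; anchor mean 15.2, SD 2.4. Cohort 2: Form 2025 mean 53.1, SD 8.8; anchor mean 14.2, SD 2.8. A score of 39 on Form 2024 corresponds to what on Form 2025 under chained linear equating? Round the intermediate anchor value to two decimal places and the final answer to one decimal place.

Form 2024 → anchor (Cohort 1): v = (2.4/6.5)(39 − 50.4) + 15.2 = 10.99
anchor → Form 2025 (Cohort 2): y = (8.8/2.8)(10.99 − 14.2) + 53.1 = 43.0

43.0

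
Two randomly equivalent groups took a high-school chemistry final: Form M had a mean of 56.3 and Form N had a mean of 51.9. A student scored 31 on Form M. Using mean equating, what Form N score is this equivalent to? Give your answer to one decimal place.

Mean equating: y = x + (M_Y − M_X) = 31 + (51.9 − 56.3) = 26.6

26.6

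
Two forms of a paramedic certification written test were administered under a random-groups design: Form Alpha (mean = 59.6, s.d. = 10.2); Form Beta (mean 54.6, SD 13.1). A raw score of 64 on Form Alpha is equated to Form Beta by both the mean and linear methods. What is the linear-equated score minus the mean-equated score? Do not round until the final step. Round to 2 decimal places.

1.25

Mean-equated: 64 + (54.6 − 59.6) = 59.00
Linear-equated: (13.1/10.2)(64 − 59.6) + 54.6 = 60.251
Difference = 60.251 − 59.00 = 1.25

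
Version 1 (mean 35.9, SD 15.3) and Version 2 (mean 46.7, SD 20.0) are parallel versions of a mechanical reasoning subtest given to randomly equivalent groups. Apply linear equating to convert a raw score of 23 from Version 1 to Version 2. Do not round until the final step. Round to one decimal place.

29.8

Linear equating: y = (SD_Y/SD_X)(x − M_X) + M_Y
y = (20.0/15.3)(23 − 35.9) + 46.7
y = 1.307190 × -12.9 + 46.7 = -16.8627 + 46.7 = 29.8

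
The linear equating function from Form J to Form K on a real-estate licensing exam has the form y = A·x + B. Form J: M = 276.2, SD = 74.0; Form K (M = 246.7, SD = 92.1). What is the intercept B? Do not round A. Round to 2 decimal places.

A = SD_Y / SD_X = 92.1 / 74.0 = 1.244595
B = M_Y − A·M_X = 246.7 − 1.244595 × 276.2 = -97.06

-97.06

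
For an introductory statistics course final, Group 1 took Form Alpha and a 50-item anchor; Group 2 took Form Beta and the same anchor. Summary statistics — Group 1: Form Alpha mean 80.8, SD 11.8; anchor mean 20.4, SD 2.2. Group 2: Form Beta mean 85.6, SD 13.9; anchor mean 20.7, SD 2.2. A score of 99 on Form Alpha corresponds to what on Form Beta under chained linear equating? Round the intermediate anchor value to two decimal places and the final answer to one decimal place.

105.1

Form Alpha → anchor (Group 1): v = (2.2/11.8)(99 − 80.8) + 20.4 = 23.79
anchor → Form Beta (Group 2): y = (13.9/2.2)(23.79 − 20.7) + 85.6 = 105.1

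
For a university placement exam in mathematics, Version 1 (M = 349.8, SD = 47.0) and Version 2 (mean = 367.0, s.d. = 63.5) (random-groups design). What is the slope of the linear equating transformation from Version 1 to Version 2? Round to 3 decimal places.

A = SD_Y / SD_X = 63.5 / 47.0 = 1.351

1.351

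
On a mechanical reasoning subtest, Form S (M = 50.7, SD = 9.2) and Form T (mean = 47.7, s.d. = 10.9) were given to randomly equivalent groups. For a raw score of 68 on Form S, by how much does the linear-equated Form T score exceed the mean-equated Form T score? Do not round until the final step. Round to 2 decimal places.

3.20

Mean-equated: 68 + (47.7 − 50.7) = 65.00
Linear-equated: (10.9/9.2)(68 − 50.7) + 47.7 = 68.197
Difference = 68.197 − 65.00 = 3.20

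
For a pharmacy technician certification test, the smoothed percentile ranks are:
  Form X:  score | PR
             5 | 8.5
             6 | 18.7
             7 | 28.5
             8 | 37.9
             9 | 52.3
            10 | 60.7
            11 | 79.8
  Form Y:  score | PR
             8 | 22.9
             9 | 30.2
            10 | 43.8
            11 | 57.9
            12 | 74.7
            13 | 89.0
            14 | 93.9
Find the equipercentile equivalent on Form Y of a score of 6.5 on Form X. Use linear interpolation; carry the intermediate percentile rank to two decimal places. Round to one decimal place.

8.1

PR of 6.5 on Form X: 18.7 + (6.5 − 6)/(7 − 6) × (28.5 − 18.7) = 23.60
On Form Y, PR 23.60 falls between score 8 (PR 22.9) and 9 (PR 30.2).
Interpolate: 8 + (23.60 − 22.9)/(30.2 − 22.9) × (9 − 8) = 8.1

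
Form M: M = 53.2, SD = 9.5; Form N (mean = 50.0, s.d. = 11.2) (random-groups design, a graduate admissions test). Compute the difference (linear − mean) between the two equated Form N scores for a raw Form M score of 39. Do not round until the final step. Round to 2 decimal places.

Mean-equated: 39 + (50.0 − 53.2) = 35.80
Linear-equated: (11.2/9.5)(39 − 53.2) + 50.0 = 33.259
Difference = 33.259 − 35.80 = -2.54

-2.54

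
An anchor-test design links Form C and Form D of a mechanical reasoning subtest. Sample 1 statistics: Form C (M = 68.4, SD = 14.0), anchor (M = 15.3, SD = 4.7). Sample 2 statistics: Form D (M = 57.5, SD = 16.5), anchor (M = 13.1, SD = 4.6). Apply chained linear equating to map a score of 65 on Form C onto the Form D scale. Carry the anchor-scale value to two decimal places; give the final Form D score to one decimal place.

Form C → anchor (Sample 1): v = (4.7/14.0)(65 − 68.4) + 15.3 = 14.16
anchor → Form D (Sample 2): y = (16.5/4.6)(14.16 − 13.1) + 57.5 = 61.3

61.3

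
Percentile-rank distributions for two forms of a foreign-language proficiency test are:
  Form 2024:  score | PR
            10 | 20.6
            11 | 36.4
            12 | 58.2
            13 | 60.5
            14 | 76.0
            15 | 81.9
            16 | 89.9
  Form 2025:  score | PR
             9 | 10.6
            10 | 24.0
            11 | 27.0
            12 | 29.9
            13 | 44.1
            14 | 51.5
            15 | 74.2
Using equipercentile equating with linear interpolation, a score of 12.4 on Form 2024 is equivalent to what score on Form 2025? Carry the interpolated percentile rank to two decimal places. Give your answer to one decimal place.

14.3

PR of 12.4 on Form 2024: 58.2 + (12.4 − 12)/(13 − 12) × (60.5 − 58.2) = 59.12
On Form 2025, PR 59.12 falls between score 14 (PR 51.5) and 15 (PR 74.2).
Interpolate: 14 + (59.12 − 51.5)/(74.2 − 51.5) × (15 − 14) = 14.3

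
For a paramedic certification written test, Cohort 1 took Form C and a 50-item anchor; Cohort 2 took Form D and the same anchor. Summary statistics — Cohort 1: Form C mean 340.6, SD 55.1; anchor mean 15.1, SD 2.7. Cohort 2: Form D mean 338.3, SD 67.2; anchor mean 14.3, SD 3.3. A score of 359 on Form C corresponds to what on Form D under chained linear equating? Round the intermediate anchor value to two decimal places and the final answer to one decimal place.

Form C → anchor (Cohort 1): v = (2.7/55.1)(359 − 340.6) + 15.1 = 16.00
anchor → Form D (Cohort 2): y = (67.2/3.3)(16.00 − 14.3) + 338.3 = 372.9

372.9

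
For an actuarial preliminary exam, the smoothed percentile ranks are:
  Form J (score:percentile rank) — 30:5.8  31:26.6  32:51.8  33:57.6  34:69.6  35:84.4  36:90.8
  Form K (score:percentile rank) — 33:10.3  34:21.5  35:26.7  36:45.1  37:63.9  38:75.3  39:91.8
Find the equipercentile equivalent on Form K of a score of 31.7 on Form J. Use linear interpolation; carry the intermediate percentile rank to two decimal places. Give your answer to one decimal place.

PR of 31.7 on Form J: 26.6 + (31.7 − 31)/(32 − 31) × (51.8 − 26.6) = 44.24
On Form K, PR 44.24 falls between score 35 (PR 26.7) and 36 (PR 45.1).
Interpolate: 35 + (44.24 − 26.7)/(45.1 − 26.7) × (36 − 35) = 36.0

36.0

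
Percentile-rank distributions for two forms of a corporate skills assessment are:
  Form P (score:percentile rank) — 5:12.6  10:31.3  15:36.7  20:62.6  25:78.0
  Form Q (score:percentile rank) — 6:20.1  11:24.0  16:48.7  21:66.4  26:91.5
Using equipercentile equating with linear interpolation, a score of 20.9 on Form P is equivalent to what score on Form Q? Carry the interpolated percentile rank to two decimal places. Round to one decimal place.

PR of 20.9 on Form P: 62.6 + (20.9 − 20)/(25 − 20) × (78.0 − 62.6) = 65.37
On Form Q, PR 65.37 falls between score 16 (PR 48.7) and 21 (PR 66.4).
Interpolate: 16 + (65.37 − 48.7)/(66.4 − 48.7) × (21 − 16) = 20.7

20.7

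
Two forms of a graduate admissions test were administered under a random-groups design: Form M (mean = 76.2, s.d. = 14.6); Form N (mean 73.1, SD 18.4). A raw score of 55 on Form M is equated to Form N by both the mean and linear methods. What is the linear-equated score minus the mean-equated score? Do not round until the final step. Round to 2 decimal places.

-5.52

Mean-equated: 55 + (73.1 − 76.2) = 51.90
Linear-equated: (18.4/14.6)(55 − 76.2) + 73.1 = 46.382
Difference = 46.382 − 51.90 = -5.52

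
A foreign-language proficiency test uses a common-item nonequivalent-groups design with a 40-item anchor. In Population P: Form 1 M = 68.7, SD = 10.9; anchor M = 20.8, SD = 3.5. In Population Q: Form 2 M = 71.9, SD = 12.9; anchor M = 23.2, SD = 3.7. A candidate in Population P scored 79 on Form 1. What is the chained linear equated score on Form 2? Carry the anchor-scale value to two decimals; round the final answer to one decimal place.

75.1

Form 1 → anchor (Population P): v = (3.5/10.9)(79 − 68.7) + 20.8 = 24.11
anchor → Form 2 (Population Q): y = (12.9/3.7)(24.11 − 23.2) + 71.9 = 75.1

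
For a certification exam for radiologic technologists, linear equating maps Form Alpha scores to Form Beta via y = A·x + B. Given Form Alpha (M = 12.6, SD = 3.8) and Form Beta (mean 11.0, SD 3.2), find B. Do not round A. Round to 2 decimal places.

0.39

A = SD_Y / SD_X = 3.2 / 3.8 = 0.842105
B = M_Y − A·M_X = 11.0 − 0.842105 × 12.6 = 0.39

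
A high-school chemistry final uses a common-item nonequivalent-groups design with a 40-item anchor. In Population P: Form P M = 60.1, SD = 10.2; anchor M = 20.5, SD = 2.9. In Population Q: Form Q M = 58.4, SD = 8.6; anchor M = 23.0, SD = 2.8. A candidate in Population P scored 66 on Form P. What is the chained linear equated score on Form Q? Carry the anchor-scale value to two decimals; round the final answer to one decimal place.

55.9

Form P → anchor (Population P): v = (2.9/10.2)(66 − 60.1) + 20.5 = 22.18
anchor → Form Q (Population Q): y = (8.6/2.8)(22.18 − 23.0) + 58.4 = 55.9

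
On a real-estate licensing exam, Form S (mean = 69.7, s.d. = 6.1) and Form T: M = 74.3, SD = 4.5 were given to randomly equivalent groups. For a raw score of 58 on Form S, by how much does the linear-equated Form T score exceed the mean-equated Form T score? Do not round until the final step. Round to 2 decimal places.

3.07

Mean-equated: 58 + (74.3 − 69.7) = 62.60
Linear-equated: (4.5/6.1)(58 − 69.7) + 74.3 = 65.669
Difference = 65.669 − 62.60 = 3.07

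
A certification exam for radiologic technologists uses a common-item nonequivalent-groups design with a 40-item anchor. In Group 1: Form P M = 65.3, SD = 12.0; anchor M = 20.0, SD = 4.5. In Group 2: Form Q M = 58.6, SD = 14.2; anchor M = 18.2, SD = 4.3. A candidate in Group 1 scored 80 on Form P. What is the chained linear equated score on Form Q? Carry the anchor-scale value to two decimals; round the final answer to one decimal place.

82.7

Form P → anchor (Group 1): v = (4.5/12.0)(80 − 65.3) + 20.0 = 25.51
anchor → Form Q (Group 2): y = (14.2/4.3)(25.51 − 18.2) + 58.6 = 82.7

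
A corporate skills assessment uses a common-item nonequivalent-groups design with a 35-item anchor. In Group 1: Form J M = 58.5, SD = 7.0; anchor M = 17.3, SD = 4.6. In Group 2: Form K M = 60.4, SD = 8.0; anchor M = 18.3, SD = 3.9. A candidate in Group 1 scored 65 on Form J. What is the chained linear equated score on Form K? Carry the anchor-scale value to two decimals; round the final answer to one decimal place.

67.1

Form J → anchor (Group 1): v = (4.6/7.0)(65 − 58.5) + 17.3 = 21.57
anchor → Form K (Group 2): y = (8.0/3.9)(21.57 − 18.3) + 60.4 = 67.1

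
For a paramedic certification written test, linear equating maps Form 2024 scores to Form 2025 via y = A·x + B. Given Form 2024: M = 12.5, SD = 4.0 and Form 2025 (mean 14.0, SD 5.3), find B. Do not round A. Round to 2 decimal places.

A = SD_Y / SD_X = 5.3 / 4.0 = 1.325000
B = M_Y − A·M_X = 14.0 − 1.325000 × 12.5 = -2.56

-2.56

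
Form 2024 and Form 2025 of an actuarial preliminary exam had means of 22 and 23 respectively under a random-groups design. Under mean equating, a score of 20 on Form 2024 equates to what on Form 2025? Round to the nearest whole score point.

21

Mean equating: y = x + (M_Y − M_X) = 20 + (23 − 22) = 21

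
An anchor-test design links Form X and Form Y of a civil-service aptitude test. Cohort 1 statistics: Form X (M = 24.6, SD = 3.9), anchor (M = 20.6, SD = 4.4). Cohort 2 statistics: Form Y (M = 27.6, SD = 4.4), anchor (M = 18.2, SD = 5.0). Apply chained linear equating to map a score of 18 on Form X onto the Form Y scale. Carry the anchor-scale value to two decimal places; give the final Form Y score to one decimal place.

23.2

Form X → anchor (Cohort 1): v = (4.4/3.9)(18 − 24.6) + 20.6 = 13.15
anchor → Form Y (Cohort 2): y = (4.4/5.0)(13.15 − 18.2) + 27.6 = 23.2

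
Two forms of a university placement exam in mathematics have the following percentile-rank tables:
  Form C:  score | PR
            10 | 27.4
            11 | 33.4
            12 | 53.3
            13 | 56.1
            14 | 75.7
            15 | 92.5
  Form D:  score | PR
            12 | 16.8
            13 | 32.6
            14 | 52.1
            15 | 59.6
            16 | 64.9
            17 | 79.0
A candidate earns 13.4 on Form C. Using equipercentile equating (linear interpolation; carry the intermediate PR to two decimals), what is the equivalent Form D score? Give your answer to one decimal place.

15.8

PR of 13.4 on Form C: 56.1 + (13.4 − 13)/(14 − 13) × (75.7 − 56.1) = 63.94
On Form D, PR 63.94 falls between score 15 (PR 59.6) and 16 (PR 64.9).
Interpolate: 15 + (63.94 − 59.6)/(64.9 − 59.6) × (16 − 15) = 15.8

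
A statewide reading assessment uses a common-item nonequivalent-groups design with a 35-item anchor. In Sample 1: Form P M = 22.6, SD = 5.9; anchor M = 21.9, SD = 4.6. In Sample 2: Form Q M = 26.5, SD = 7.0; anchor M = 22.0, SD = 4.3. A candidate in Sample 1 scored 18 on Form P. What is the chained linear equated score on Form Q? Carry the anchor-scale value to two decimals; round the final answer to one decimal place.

Form P → anchor (Sample 1): v = (4.6/5.9)(18 − 22.6) + 21.9 = 18.31
anchor → Form Q (Sample 2): y = (7.0/4.3)(18.31 − 22.0) + 26.5 = 20.5

20.5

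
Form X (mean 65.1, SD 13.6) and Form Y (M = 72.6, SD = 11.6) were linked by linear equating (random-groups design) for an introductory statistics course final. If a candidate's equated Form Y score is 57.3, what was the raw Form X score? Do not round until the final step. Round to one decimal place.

47.2

Invert y = (SD_Y/SD_X)(x − M_X) + M_Y:
x = (SD_X/SD_Y)(y − M_Y) + M_X = (13.6/11.6)(57.3 − 72.6) + 65.1
x = 1.172414 × -15.300 + 65.1 = 47.2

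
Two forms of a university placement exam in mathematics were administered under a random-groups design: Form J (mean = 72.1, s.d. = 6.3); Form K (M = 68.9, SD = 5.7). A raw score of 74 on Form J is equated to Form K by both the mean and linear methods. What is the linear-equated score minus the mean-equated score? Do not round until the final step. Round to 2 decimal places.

-0.18

Mean-equated: 74 + (68.9 − 72.1) = 70.80
Linear-equated: (5.7/6.3)(74 − 72.1) + 68.9 = 70.619
Difference = 70.619 − 70.80 = -0.18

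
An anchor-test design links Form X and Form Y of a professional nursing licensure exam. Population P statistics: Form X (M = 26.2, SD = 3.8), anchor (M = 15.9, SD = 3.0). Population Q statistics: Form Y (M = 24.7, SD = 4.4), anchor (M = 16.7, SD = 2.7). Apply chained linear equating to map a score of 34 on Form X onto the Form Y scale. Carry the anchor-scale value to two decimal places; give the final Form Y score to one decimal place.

Form X → anchor (Population P): v = (3.0/3.8)(34 − 26.2) + 15.9 = 22.06
anchor → Form Y (Population Q): y = (4.4/2.7)(22.06 − 16.7) + 24.7 = 33.4

33.4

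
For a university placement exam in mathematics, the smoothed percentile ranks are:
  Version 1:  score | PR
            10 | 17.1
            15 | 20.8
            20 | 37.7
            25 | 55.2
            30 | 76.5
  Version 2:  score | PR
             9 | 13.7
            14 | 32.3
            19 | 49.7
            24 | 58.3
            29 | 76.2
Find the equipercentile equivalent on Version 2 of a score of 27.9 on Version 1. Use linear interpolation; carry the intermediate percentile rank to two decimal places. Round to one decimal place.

PR of 27.9 on Version 1: 55.2 + (27.9 − 25)/(30 − 25) × (76.5 − 55.2) = 67.55
On Version 2, PR 67.55 falls between score 24 (PR 58.3) and 29 (PR 76.2).
Interpolate: 24 + (67.55 − 58.3)/(76.2 − 58.3) × (29 − 24) = 26.6

26.6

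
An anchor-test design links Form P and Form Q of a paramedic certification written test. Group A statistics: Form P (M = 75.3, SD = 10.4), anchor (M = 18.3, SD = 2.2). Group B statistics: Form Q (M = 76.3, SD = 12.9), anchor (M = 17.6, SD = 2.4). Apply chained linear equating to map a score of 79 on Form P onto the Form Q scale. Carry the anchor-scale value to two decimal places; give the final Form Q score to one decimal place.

84.3

Form P → anchor (Group A): v = (2.2/10.4)(79 − 75.3) + 18.3 = 19.08
anchor → Form Q (Group B): y = (12.9/2.4)(19.08 − 17.6) + 76.3 = 84.3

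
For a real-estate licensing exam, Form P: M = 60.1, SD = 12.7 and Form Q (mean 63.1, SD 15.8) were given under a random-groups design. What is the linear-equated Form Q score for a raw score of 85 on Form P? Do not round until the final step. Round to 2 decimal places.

Linear equating: y = (SD_Y/SD_X)(x − M_X) + M_Y
y = (15.8/12.7)(85 − 60.1) + 63.1
y = 1.244094 × 24.9 + 63.1 = 30.9780 + 63.1 = 94.08

94.08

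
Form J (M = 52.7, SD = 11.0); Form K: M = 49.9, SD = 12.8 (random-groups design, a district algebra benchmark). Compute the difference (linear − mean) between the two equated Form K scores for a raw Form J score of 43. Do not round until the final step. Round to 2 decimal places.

-1.59

Mean-equated: 43 + (49.9 − 52.7) = 40.20
Linear-equated: (12.8/11.0)(43 − 52.7) + 49.9 = 38.613
Difference = 38.613 − 40.20 = -1.59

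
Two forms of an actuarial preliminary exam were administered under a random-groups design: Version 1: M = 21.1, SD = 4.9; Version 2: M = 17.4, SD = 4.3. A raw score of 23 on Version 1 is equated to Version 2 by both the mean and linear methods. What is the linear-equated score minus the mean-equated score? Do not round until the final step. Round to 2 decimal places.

-0.23

Mean-equated: 23 + (17.4 − 21.1) = 19.30
Linear-equated: (4.3/4.9)(23 − 21.1) + 17.4 = 19.067
Difference = 19.067 − 19.30 = -0.23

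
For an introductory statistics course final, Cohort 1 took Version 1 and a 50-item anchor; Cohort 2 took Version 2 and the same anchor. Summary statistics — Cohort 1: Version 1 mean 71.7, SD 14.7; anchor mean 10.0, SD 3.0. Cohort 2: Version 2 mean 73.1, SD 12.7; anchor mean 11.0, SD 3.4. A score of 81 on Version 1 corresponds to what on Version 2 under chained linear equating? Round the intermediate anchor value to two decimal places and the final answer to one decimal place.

76.5

Version 1 → anchor (Cohort 1): v = (3.0/14.7)(81 − 71.7) + 10.0 = 11.90
anchor → Version 2 (Cohort 2): y = (12.7/3.4)(11.90 − 11.0) + 73.1 = 76.5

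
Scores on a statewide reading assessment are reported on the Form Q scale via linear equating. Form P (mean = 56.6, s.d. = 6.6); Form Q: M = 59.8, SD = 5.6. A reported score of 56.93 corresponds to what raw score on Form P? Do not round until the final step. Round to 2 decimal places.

53.22

Invert y = (SD_Y/SD_X)(x − M_X) + M_Y:
x = (SD_X/SD_Y)(y − M_Y) + M_X = (6.6/5.6)(56.93 − 59.8) + 56.6
x = 1.178571 × -2.870 + 56.6 = 53.22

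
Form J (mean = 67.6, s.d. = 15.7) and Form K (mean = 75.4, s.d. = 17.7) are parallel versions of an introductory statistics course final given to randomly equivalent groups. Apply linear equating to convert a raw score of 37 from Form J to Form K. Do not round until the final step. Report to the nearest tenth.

40.9

Linear equating: y = (SD_Y/SD_X)(x − M_X) + M_Y
y = (17.7/15.7)(37 − 67.6) + 75.4
y = 1.127389 × -30.6 + 75.4 = -34.4981 + 75.4 = 40.9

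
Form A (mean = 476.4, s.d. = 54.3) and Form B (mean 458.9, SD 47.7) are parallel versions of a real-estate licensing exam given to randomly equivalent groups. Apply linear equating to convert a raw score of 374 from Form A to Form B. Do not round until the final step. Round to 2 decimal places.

368.95

Linear equating: y = (SD_Y/SD_X)(x − M_X) + M_Y
y = (47.7/54.3)(374 − 476.4) + 458.9
y = 0.878453 × -102.4 + 458.9 = -89.9536 + 458.9 = 368.95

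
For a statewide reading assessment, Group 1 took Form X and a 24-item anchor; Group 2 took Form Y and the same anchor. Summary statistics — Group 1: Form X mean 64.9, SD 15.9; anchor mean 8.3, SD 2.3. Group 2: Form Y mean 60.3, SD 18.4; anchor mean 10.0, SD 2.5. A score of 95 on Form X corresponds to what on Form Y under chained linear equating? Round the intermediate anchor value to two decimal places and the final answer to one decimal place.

Form X → anchor (Group 1): v = (2.3/15.9)(95 − 64.9) + 8.3 = 12.65
anchor → Form Y (Group 2): y = (18.4/2.5)(12.65 − 10.0) + 60.3 = 79.8

79.8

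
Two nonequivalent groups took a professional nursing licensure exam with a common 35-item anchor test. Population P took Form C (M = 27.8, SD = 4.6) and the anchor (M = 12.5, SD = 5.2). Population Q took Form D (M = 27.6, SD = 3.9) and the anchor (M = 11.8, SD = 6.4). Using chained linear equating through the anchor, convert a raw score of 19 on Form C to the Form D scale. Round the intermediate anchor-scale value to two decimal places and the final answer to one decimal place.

22.0

Form C → anchor (Population P): v = (5.2/4.6)(19 − 27.8) + 12.5 = 2.55
anchor → Form D (Population Q): y = (3.9/6.4)(2.55 − 11.8) + 27.6 = 22.0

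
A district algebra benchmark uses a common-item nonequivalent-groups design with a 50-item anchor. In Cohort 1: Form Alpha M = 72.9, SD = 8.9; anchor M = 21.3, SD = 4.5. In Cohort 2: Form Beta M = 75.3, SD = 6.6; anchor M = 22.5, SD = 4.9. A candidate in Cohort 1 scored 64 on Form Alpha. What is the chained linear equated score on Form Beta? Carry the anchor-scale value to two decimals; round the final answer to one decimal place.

67.6

Form Alpha → anchor (Cohort 1): v = (4.5/8.9)(64 − 72.9) + 21.3 = 16.80
anchor → Form Beta (Cohort 2): y = (6.6/4.9)(16.80 − 22.5) + 75.3 = 67.6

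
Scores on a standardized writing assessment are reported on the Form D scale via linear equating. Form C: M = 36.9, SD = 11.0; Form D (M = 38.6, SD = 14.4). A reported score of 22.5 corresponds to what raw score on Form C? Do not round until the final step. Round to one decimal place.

Invert y = (SD_Y/SD_X)(x − M_X) + M_Y:
x = (SD_X/SD_Y)(y − M_Y) + M_X = (11.0/14.4)(22.5 − 38.6) + 36.9
x = 0.763889 × -16.100 + 36.9 = 24.6

24.6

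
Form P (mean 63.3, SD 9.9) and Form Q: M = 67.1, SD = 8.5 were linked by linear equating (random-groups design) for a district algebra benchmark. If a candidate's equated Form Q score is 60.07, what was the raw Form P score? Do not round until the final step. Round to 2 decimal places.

Invert y = (SD_Y/SD_X)(x − M_X) + M_Y:
x = (SD_X/SD_Y)(y − M_Y) + M_X = (9.9/8.5)(60.07 − 67.1) + 63.3
x = 1.164706 × -7.030 + 63.3 = 55.11

55.11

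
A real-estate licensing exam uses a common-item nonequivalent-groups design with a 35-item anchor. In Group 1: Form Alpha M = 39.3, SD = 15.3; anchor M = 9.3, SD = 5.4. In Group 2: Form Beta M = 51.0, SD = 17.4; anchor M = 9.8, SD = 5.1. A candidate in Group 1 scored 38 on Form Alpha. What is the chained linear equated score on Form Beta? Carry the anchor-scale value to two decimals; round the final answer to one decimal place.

47.7

Form Alpha → anchor (Group 1): v = (5.4/15.3)(38 − 39.3) + 9.3 = 8.84
anchor → Form Beta (Group 2): y = (17.4/5.1)(8.84 − 9.8) + 51.0 = 47.7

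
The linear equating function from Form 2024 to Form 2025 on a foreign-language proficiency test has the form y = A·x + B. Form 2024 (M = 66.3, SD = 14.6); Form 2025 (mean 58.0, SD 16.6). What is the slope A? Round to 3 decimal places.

A = SD_Y / SD_X = 16.6 / 14.6 = 1.137

1.137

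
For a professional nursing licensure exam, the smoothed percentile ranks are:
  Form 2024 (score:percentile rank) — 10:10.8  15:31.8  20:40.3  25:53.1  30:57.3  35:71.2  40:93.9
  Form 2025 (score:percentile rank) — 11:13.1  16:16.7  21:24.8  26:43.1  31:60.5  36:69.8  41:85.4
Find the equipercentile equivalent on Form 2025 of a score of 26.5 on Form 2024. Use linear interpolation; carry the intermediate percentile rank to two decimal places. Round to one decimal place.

PR of 26.5 on Form 2024: 53.1 + (26.5 − 25)/(30 − 25) × (57.3 − 53.1) = 54.36
On Form 2025, PR 54.36 falls between score 26 (PR 43.1) and 31 (PR 60.5).
Interpolate: 26 + (54.36 − 43.1)/(60.5 − 43.1) × (31 − 26) = 29.2

29.2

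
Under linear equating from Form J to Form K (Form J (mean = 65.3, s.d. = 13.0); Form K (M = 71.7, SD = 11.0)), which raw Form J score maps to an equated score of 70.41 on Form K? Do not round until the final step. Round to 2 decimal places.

63.78

Invert y = (SD_Y/SD_X)(x − M_X) + M_Y:
x = (SD_X/SD_Y)(y − M_Y) + M_X = (13.0/11.0)(70.41 − 71.7) + 65.3
x = 1.181818 × -1.290 + 65.3 = 63.78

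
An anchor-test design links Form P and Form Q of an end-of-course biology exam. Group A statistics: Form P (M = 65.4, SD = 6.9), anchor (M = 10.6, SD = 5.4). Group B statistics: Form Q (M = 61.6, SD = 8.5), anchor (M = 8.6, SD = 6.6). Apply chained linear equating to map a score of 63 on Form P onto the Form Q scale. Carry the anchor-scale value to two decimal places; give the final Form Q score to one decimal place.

Form P → anchor (Group A): v = (5.4/6.9)(63 − 65.4) + 10.6 = 8.72
anchor → Form Q (Group B): y = (8.5/6.6)(8.72 − 8.6) + 61.6 = 61.8

61.8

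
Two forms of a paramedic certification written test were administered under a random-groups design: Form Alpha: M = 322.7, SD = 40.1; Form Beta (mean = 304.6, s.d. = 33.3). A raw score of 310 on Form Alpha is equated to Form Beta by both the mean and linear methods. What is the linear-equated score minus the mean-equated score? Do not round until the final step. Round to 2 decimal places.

Mean-equated: 310 + (304.6 − 322.7) = 291.90
Linear-equated: (33.3/40.1)(310 − 322.7) + 304.6 = 294.054
Difference = 294.054 − 291.90 = 2.15

2.15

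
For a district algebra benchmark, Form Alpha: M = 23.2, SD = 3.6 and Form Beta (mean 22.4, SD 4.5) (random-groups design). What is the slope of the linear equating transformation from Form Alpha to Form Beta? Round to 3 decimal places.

A = SD_Y / SD_X = 4.5 / 3.6 = 1.250

1.250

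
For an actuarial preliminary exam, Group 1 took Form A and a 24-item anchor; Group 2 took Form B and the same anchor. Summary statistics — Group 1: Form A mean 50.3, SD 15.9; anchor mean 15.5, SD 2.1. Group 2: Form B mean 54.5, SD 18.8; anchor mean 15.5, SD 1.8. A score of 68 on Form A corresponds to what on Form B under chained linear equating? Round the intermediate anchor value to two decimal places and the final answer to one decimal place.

Form A → anchor (Group 1): v = (2.1/15.9)(68 − 50.3) + 15.5 = 17.84
anchor → Form B (Group 2): y = (18.8/1.8)(17.84 − 15.5) + 54.5 = 78.9

78.9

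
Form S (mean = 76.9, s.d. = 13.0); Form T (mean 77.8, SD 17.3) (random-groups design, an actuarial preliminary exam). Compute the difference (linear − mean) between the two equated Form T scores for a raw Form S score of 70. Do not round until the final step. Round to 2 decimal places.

Mean-equated: 70 + (77.8 − 76.9) = 70.90
Linear-equated: (17.3/13.0)(70 − 76.9) + 77.8 = 68.618
Difference = 68.618 − 70.90 = -2.28

-2.28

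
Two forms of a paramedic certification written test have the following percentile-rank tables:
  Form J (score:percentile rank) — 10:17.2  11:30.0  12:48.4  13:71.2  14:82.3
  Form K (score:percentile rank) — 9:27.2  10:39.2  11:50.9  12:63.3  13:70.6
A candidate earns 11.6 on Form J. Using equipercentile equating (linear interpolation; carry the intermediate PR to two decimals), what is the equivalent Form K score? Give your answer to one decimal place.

10.2

PR of 11.6 on Form J: 30.0 + (11.6 − 11)/(12 − 11) × (48.4 − 30.0) = 41.04
On Form K, PR 41.04 falls between score 10 (PR 39.2) and 11 (PR 50.9).
Interpolate: 10 + (41.04 − 39.2)/(50.9 − 39.2) × (11 − 10) = 10.2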